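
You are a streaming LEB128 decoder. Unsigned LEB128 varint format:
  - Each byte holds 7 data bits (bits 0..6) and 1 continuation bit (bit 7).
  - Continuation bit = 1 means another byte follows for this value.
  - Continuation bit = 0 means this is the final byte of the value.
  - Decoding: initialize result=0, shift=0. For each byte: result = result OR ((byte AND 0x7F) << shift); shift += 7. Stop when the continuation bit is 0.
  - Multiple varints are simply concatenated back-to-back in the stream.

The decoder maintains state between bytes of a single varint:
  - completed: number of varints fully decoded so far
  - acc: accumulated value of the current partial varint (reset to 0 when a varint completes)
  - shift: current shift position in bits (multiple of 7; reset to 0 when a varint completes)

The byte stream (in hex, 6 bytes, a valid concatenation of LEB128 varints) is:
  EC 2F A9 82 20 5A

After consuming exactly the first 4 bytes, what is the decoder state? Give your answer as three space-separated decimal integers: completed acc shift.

byte[0]=0xEC cont=1 payload=0x6C: acc |= 108<<0 -> completed=0 acc=108 shift=7
byte[1]=0x2F cont=0 payload=0x2F: varint #1 complete (value=6124); reset -> completed=1 acc=0 shift=0
byte[2]=0xA9 cont=1 payload=0x29: acc |= 41<<0 -> completed=1 acc=41 shift=7
byte[3]=0x82 cont=1 payload=0x02: acc |= 2<<7 -> completed=1 acc=297 shift=14

Answer: 1 297 14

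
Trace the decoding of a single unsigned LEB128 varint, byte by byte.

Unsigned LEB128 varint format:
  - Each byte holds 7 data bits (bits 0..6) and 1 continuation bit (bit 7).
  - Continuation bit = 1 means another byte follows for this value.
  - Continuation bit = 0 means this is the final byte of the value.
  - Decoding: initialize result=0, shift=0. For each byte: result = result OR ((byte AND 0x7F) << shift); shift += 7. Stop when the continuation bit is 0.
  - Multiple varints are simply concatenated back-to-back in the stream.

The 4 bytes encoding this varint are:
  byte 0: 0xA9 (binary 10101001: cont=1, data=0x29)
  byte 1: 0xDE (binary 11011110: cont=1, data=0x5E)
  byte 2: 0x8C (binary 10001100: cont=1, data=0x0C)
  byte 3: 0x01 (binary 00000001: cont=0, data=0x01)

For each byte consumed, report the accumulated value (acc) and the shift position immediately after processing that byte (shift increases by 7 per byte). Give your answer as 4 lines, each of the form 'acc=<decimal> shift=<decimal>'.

byte 0=0xA9: payload=0x29=41, contrib = 41<<0 = 41; acc -> 41, shift -> 7
byte 1=0xDE: payload=0x5E=94, contrib = 94<<7 = 12032; acc -> 12073, shift -> 14
byte 2=0x8C: payload=0x0C=12, contrib = 12<<14 = 196608; acc -> 208681, shift -> 21
byte 3=0x01: payload=0x01=1, contrib = 1<<21 = 2097152; acc -> 2305833, shift -> 28

Answer: acc=41 shift=7
acc=12073 shift=14
acc=208681 shift=21
acc=2305833 shift=28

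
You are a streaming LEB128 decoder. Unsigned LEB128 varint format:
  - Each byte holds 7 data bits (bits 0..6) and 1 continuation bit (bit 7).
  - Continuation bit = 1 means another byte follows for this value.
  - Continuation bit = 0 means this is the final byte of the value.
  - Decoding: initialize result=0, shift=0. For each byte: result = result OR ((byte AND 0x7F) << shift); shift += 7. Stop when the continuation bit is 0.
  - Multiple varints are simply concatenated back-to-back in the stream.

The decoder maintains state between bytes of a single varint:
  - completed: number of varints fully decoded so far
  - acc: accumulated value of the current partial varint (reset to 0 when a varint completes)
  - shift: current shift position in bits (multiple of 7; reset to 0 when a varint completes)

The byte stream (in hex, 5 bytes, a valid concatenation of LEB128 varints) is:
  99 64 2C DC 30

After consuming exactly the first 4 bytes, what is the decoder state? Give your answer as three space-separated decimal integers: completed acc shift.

Answer: 2 92 7

Derivation:
byte[0]=0x99 cont=1 payload=0x19: acc |= 25<<0 -> completed=0 acc=25 shift=7
byte[1]=0x64 cont=0 payload=0x64: varint #1 complete (value=12825); reset -> completed=1 acc=0 shift=0
byte[2]=0x2C cont=0 payload=0x2C: varint #2 complete (value=44); reset -> completed=2 acc=0 shift=0
byte[3]=0xDC cont=1 payload=0x5C: acc |= 92<<0 -> completed=2 acc=92 shift=7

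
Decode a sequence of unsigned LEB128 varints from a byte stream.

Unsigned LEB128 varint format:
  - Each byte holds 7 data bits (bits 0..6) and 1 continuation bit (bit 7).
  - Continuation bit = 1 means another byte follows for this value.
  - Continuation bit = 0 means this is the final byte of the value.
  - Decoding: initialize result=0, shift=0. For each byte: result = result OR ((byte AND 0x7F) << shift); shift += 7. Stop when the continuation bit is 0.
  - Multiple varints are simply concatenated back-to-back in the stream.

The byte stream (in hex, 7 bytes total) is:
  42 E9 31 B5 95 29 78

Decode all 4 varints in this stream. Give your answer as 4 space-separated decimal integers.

  byte[0]=0x42 cont=0 payload=0x42=66: acc |= 66<<0 -> acc=66 shift=7 [end]
Varint 1: bytes[0:1] = 42 -> value 66 (1 byte(s))
  byte[1]=0xE9 cont=1 payload=0x69=105: acc |= 105<<0 -> acc=105 shift=7
  byte[2]=0x31 cont=0 payload=0x31=49: acc |= 49<<7 -> acc=6377 shift=14 [end]
Varint 2: bytes[1:3] = E9 31 -> value 6377 (2 byte(s))
  byte[3]=0xB5 cont=1 payload=0x35=53: acc |= 53<<0 -> acc=53 shift=7
  byte[4]=0x95 cont=1 payload=0x15=21: acc |= 21<<7 -> acc=2741 shift=14
  byte[5]=0x29 cont=0 payload=0x29=41: acc |= 41<<14 -> acc=674485 shift=21 [end]
Varint 3: bytes[3:6] = B5 95 29 -> value 674485 (3 byte(s))
  byte[6]=0x78 cont=0 payload=0x78=120: acc |= 120<<0 -> acc=120 shift=7 [end]
Varint 4: bytes[6:7] = 78 -> value 120 (1 byte(s))

Answer: 66 6377 674485 120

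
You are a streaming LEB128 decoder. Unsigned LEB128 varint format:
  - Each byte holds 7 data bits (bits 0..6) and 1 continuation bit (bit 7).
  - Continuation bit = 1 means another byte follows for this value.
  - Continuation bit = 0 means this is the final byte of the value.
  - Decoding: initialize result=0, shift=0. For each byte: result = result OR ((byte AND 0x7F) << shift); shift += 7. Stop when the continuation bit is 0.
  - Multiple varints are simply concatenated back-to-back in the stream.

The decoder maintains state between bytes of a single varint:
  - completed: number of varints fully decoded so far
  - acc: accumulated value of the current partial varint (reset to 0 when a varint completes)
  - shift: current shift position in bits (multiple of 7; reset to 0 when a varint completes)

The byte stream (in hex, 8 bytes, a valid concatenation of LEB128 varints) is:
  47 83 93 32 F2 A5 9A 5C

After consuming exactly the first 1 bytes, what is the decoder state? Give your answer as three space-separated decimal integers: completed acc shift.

byte[0]=0x47 cont=0 payload=0x47: varint #1 complete (value=71); reset -> completed=1 acc=0 shift=0

Answer: 1 0 0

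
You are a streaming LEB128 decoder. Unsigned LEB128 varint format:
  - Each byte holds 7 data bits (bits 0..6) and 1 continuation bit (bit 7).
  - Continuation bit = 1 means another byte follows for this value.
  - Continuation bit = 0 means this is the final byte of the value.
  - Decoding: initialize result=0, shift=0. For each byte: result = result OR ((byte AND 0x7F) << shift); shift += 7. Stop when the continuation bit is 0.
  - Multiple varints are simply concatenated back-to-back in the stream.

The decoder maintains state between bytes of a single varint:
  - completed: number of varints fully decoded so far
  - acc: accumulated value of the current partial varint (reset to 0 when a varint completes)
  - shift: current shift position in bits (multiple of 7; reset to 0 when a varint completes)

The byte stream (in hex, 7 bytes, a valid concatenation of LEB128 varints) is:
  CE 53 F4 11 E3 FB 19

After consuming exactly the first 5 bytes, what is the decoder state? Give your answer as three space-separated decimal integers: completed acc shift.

byte[0]=0xCE cont=1 payload=0x4E: acc |= 78<<0 -> completed=0 acc=78 shift=7
byte[1]=0x53 cont=0 payload=0x53: varint #1 complete (value=10702); reset -> completed=1 acc=0 shift=0
byte[2]=0xF4 cont=1 payload=0x74: acc |= 116<<0 -> completed=1 acc=116 shift=7
byte[3]=0x11 cont=0 payload=0x11: varint #2 complete (value=2292); reset -> completed=2 acc=0 shift=0
byte[4]=0xE3 cont=1 payload=0x63: acc |= 99<<0 -> completed=2 acc=99 shift=7

Answer: 2 99 7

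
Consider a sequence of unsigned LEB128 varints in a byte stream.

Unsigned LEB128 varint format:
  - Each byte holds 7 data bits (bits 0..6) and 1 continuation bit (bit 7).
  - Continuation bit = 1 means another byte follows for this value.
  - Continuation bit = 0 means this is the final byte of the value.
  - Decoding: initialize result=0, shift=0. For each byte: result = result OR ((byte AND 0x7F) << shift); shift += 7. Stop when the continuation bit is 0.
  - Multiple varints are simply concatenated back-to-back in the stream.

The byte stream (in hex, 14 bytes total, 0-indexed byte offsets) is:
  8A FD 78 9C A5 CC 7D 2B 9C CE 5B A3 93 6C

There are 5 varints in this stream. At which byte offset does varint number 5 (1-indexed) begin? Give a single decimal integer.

Answer: 11

Derivation:
  byte[0]=0x8A cont=1 payload=0x0A=10: acc |= 10<<0 -> acc=10 shift=7
  byte[1]=0xFD cont=1 payload=0x7D=125: acc |= 125<<7 -> acc=16010 shift=14
  byte[2]=0x78 cont=0 payload=0x78=120: acc |= 120<<14 -> acc=1982090 shift=21 [end]
Varint 1: bytes[0:3] = 8A FD 78 -> value 1982090 (3 byte(s))
  byte[3]=0x9C cont=1 payload=0x1C=28: acc |= 28<<0 -> acc=28 shift=7
  byte[4]=0xA5 cont=1 payload=0x25=37: acc |= 37<<7 -> acc=4764 shift=14
  byte[5]=0xCC cont=1 payload=0x4C=76: acc |= 76<<14 -> acc=1249948 shift=21
  byte[6]=0x7D cont=0 payload=0x7D=125: acc |= 125<<21 -> acc=263393948 shift=28 [end]
Varint 2: bytes[3:7] = 9C A5 CC 7D -> value 263393948 (4 byte(s))
  byte[7]=0x2B cont=0 payload=0x2B=43: acc |= 43<<0 -> acc=43 shift=7 [end]
Varint 3: bytes[7:8] = 2B -> value 43 (1 byte(s))
  byte[8]=0x9C cont=1 payload=0x1C=28: acc |= 28<<0 -> acc=28 shift=7
  byte[9]=0xCE cont=1 payload=0x4E=78: acc |= 78<<7 -> acc=10012 shift=14
  byte[10]=0x5B cont=0 payload=0x5B=91: acc |= 91<<14 -> acc=1500956 shift=21 [end]
Varint 4: bytes[8:11] = 9C CE 5B -> value 1500956 (3 byte(s))
  byte[11]=0xA3 cont=1 payload=0x23=35: acc |= 35<<0 -> acc=35 shift=7
  byte[12]=0x93 cont=1 payload=0x13=19: acc |= 19<<7 -> acc=2467 shift=14
  byte[13]=0x6C cont=0 payload=0x6C=108: acc |= 108<<14 -> acc=1771939 shift=21 [end]
Varint 5: bytes[11:14] = A3 93 6C -> value 1771939 (3 byte(s))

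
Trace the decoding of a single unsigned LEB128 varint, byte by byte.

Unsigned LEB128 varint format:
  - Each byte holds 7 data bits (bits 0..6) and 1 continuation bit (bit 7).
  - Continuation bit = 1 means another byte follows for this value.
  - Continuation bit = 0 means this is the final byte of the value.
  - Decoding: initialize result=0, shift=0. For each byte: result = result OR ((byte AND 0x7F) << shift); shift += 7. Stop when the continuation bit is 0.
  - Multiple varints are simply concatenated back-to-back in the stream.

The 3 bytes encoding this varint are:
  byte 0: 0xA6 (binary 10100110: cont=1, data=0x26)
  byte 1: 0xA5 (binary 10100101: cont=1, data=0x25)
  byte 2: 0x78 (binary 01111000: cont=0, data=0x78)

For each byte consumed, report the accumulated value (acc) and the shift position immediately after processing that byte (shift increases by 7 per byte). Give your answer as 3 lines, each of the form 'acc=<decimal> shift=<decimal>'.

Answer: acc=38 shift=7
acc=4774 shift=14
acc=1970854 shift=21

Derivation:
byte 0=0xA6: payload=0x26=38, contrib = 38<<0 = 38; acc -> 38, shift -> 7
byte 1=0xA5: payload=0x25=37, contrib = 37<<7 = 4736; acc -> 4774, shift -> 14
byte 2=0x78: payload=0x78=120, contrib = 120<<14 = 1966080; acc -> 1970854, shift -> 21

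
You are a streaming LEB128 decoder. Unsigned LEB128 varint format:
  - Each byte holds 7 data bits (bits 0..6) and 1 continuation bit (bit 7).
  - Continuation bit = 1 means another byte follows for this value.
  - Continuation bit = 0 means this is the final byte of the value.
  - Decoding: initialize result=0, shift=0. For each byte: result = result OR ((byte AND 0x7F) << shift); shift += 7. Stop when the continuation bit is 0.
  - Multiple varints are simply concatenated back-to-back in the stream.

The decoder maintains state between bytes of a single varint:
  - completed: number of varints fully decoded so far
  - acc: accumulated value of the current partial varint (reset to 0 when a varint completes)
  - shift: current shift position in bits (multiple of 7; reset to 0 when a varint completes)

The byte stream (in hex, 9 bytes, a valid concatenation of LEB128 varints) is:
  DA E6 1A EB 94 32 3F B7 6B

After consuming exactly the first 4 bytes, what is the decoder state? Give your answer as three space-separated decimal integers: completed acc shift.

byte[0]=0xDA cont=1 payload=0x5A: acc |= 90<<0 -> completed=0 acc=90 shift=7
byte[1]=0xE6 cont=1 payload=0x66: acc |= 102<<7 -> completed=0 acc=13146 shift=14
byte[2]=0x1A cont=0 payload=0x1A: varint #1 complete (value=439130); reset -> completed=1 acc=0 shift=0
byte[3]=0xEB cont=1 payload=0x6B: acc |= 107<<0 -> completed=1 acc=107 shift=7

Answer: 1 107 7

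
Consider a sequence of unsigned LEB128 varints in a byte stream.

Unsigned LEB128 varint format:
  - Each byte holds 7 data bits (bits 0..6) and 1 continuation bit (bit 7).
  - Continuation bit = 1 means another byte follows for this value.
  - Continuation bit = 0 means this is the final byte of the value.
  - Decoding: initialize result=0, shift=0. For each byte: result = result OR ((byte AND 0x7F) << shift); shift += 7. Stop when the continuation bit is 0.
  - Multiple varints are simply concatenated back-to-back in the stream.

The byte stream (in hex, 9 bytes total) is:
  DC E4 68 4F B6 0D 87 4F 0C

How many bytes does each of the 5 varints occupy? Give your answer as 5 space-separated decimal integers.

  byte[0]=0xDC cont=1 payload=0x5C=92: acc |= 92<<0 -> acc=92 shift=7
  byte[1]=0xE4 cont=1 payload=0x64=100: acc |= 100<<7 -> acc=12892 shift=14
  byte[2]=0x68 cont=0 payload=0x68=104: acc |= 104<<14 -> acc=1716828 shift=21 [end]
Varint 1: bytes[0:3] = DC E4 68 -> value 1716828 (3 byte(s))
  byte[3]=0x4F cont=0 payload=0x4F=79: acc |= 79<<0 -> acc=79 shift=7 [end]
Varint 2: bytes[3:4] = 4F -> value 79 (1 byte(s))
  byte[4]=0xB6 cont=1 payload=0x36=54: acc |= 54<<0 -> acc=54 shift=7
  byte[5]=0x0D cont=0 payload=0x0D=13: acc |= 13<<7 -> acc=1718 shift=14 [end]
Varint 3: bytes[4:6] = B6 0D -> value 1718 (2 byte(s))
  byte[6]=0x87 cont=1 payload=0x07=7: acc |= 7<<0 -> acc=7 shift=7
  byte[7]=0x4F cont=0 payload=0x4F=79: acc |= 79<<7 -> acc=10119 shift=14 [end]
Varint 4: bytes[6:8] = 87 4F -> value 10119 (2 byte(s))
  byte[8]=0x0C cont=0 payload=0x0C=12: acc |= 12<<0 -> acc=12 shift=7 [end]
Varint 5: bytes[8:9] = 0C -> value 12 (1 byte(s))

Answer: 3 1 2 2 1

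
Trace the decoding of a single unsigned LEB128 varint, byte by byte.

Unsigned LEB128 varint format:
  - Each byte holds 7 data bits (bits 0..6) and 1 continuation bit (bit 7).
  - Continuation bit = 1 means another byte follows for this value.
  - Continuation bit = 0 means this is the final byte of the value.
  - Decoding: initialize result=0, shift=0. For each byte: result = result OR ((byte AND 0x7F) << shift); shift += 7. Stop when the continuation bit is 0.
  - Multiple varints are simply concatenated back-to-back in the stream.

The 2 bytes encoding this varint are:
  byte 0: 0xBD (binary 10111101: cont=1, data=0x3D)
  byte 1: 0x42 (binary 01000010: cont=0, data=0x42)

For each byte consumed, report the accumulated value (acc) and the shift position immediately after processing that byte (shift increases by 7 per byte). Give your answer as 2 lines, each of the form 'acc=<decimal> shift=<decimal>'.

byte 0=0xBD: payload=0x3D=61, contrib = 61<<0 = 61; acc -> 61, shift -> 7
byte 1=0x42: payload=0x42=66, contrib = 66<<7 = 8448; acc -> 8509, shift -> 14

Answer: acc=61 shift=7
acc=8509 shift=14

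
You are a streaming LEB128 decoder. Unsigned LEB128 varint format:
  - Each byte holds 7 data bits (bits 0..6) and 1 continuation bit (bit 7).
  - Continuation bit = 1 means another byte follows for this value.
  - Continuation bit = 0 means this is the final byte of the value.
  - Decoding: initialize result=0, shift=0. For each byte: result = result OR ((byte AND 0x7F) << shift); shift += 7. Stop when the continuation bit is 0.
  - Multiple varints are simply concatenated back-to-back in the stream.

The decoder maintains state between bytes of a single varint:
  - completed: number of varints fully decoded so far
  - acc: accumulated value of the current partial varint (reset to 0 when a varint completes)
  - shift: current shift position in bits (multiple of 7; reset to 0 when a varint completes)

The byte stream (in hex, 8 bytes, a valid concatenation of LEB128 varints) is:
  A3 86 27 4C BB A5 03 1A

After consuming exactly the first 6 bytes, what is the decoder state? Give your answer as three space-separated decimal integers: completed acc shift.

byte[0]=0xA3 cont=1 payload=0x23: acc |= 35<<0 -> completed=0 acc=35 shift=7
byte[1]=0x86 cont=1 payload=0x06: acc |= 6<<7 -> completed=0 acc=803 shift=14
byte[2]=0x27 cont=0 payload=0x27: varint #1 complete (value=639779); reset -> completed=1 acc=0 shift=0
byte[3]=0x4C cont=0 payload=0x4C: varint #2 complete (value=76); reset -> completed=2 acc=0 shift=0
byte[4]=0xBB cont=1 payload=0x3B: acc |= 59<<0 -> completed=2 acc=59 shift=7
byte[5]=0xA5 cont=1 payload=0x25: acc |= 37<<7 -> completed=2 acc=4795 shift=14

Answer: 2 4795 14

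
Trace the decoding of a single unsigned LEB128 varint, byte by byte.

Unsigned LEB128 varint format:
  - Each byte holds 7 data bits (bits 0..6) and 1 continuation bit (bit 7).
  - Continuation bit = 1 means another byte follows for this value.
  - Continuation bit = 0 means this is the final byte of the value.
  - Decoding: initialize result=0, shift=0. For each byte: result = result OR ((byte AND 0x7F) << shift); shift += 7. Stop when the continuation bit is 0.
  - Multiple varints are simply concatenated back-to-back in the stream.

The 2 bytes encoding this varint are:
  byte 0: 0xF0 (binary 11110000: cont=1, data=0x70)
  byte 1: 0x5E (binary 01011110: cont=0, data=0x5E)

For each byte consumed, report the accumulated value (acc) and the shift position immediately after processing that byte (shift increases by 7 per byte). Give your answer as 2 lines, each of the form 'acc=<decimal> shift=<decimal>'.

Answer: acc=112 shift=7
acc=12144 shift=14

Derivation:
byte 0=0xF0: payload=0x70=112, contrib = 112<<0 = 112; acc -> 112, shift -> 7
byte 1=0x5E: payload=0x5E=94, contrib = 94<<7 = 12032; acc -> 12144, shift -> 14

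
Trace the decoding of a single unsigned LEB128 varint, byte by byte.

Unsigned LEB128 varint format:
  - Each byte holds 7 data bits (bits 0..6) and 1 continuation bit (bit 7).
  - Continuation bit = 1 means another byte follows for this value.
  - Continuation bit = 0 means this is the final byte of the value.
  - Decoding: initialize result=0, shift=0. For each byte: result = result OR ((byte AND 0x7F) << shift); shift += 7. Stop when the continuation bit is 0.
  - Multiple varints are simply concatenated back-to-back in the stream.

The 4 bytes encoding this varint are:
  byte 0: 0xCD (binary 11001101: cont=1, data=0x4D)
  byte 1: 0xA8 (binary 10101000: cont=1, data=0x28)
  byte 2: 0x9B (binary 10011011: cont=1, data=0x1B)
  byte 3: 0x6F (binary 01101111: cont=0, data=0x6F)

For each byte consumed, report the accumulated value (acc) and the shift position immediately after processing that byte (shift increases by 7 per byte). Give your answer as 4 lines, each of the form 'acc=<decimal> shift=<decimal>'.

Answer: acc=77 shift=7
acc=5197 shift=14
acc=447565 shift=21
acc=233231437 shift=28

Derivation:
byte 0=0xCD: payload=0x4D=77, contrib = 77<<0 = 77; acc -> 77, shift -> 7
byte 1=0xA8: payload=0x28=40, contrib = 40<<7 = 5120; acc -> 5197, shift -> 14
byte 2=0x9B: payload=0x1B=27, contrib = 27<<14 = 442368; acc -> 447565, shift -> 21
byte 3=0x6F: payload=0x6F=111, contrib = 111<<21 = 232783872; acc -> 233231437, shift -> 28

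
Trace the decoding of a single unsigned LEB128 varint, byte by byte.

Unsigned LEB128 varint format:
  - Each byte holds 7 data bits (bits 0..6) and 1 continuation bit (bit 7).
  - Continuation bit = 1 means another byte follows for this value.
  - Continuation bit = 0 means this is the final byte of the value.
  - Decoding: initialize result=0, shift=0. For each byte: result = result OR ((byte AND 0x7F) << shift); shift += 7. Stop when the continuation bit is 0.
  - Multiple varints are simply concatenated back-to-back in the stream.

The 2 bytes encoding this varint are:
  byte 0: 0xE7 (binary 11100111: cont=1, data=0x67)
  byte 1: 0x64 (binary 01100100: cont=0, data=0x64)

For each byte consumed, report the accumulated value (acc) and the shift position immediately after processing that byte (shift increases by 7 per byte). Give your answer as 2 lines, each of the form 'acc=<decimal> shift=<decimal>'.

byte 0=0xE7: payload=0x67=103, contrib = 103<<0 = 103; acc -> 103, shift -> 7
byte 1=0x64: payload=0x64=100, contrib = 100<<7 = 12800; acc -> 12903, shift -> 14

Answer: acc=103 shift=7
acc=12903 shift=14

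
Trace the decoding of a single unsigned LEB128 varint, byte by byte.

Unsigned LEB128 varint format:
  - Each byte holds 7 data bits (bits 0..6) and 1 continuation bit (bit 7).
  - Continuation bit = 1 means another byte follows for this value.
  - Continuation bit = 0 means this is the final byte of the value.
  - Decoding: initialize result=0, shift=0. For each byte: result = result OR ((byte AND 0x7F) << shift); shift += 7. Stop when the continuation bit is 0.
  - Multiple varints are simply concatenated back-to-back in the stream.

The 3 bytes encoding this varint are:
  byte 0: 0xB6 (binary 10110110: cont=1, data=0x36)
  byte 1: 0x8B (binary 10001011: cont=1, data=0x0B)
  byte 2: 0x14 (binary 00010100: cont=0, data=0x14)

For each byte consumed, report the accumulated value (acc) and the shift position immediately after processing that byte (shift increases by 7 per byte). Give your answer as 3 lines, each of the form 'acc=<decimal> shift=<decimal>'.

byte 0=0xB6: payload=0x36=54, contrib = 54<<0 = 54; acc -> 54, shift -> 7
byte 1=0x8B: payload=0x0B=11, contrib = 11<<7 = 1408; acc -> 1462, shift -> 14
byte 2=0x14: payload=0x14=20, contrib = 20<<14 = 327680; acc -> 329142, shift -> 21

Answer: acc=54 shift=7
acc=1462 shift=14
acc=329142 shift=21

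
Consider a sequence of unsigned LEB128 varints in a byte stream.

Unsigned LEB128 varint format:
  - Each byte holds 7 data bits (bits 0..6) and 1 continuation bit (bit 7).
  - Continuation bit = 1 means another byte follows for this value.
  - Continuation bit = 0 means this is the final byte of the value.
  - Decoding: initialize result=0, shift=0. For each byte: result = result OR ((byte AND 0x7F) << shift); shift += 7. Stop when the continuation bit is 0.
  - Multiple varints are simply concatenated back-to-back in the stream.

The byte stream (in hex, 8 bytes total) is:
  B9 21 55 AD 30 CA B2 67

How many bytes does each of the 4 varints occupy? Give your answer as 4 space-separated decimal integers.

  byte[0]=0xB9 cont=1 payload=0x39=57: acc |= 57<<0 -> acc=57 shift=7
  byte[1]=0x21 cont=0 payload=0x21=33: acc |= 33<<7 -> acc=4281 shift=14 [end]
Varint 1: bytes[0:2] = B9 21 -> value 4281 (2 byte(s))
  byte[2]=0x55 cont=0 payload=0x55=85: acc |= 85<<0 -> acc=85 shift=7 [end]
Varint 2: bytes[2:3] = 55 -> value 85 (1 byte(s))
  byte[3]=0xAD cont=1 payload=0x2D=45: acc |= 45<<0 -> acc=45 shift=7
  byte[4]=0x30 cont=0 payload=0x30=48: acc |= 48<<7 -> acc=6189 shift=14 [end]
Varint 3: bytes[3:5] = AD 30 -> value 6189 (2 byte(s))
  byte[5]=0xCA cont=1 payload=0x4A=74: acc |= 74<<0 -> acc=74 shift=7
  byte[6]=0xB2 cont=1 payload=0x32=50: acc |= 50<<7 -> acc=6474 shift=14
  byte[7]=0x67 cont=0 payload=0x67=103: acc |= 103<<14 -> acc=1694026 shift=21 [end]
Varint 4: bytes[5:8] = CA B2 67 -> value 1694026 (3 byte(s))

Answer: 2 1 2 3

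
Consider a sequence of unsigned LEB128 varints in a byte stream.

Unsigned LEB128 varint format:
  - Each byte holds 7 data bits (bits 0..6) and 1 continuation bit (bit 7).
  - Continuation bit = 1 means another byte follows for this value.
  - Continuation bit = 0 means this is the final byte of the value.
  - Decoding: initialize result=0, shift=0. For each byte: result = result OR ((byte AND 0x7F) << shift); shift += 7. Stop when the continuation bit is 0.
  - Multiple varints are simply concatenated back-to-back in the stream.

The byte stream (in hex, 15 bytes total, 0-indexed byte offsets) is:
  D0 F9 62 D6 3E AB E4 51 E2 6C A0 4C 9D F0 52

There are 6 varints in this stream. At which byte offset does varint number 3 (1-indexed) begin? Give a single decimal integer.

  byte[0]=0xD0 cont=1 payload=0x50=80: acc |= 80<<0 -> acc=80 shift=7
  byte[1]=0xF9 cont=1 payload=0x79=121: acc |= 121<<7 -> acc=15568 shift=14
  byte[2]=0x62 cont=0 payload=0x62=98: acc |= 98<<14 -> acc=1621200 shift=21 [end]
Varint 1: bytes[0:3] = D0 F9 62 -> value 1621200 (3 byte(s))
  byte[3]=0xD6 cont=1 payload=0x56=86: acc |= 86<<0 -> acc=86 shift=7
  byte[4]=0x3E cont=0 payload=0x3E=62: acc |= 62<<7 -> acc=8022 shift=14 [end]
Varint 2: bytes[3:5] = D6 3E -> value 8022 (2 byte(s))
  byte[5]=0xAB cont=1 payload=0x2B=43: acc |= 43<<0 -> acc=43 shift=7
  byte[6]=0xE4 cont=1 payload=0x64=100: acc |= 100<<7 -> acc=12843 shift=14
  byte[7]=0x51 cont=0 payload=0x51=81: acc |= 81<<14 -> acc=1339947 shift=21 [end]
Varint 3: bytes[5:8] = AB E4 51 -> value 1339947 (3 byte(s))
  byte[8]=0xE2 cont=1 payload=0x62=98: acc |= 98<<0 -> acc=98 shift=7
  byte[9]=0x6C cont=0 payload=0x6C=108: acc |= 108<<7 -> acc=13922 shift=14 [end]
Varint 4: bytes[8:10] = E2 6C -> value 13922 (2 byte(s))
  byte[10]=0xA0 cont=1 payload=0x20=32: acc |= 32<<0 -> acc=32 shift=7
  byte[11]=0x4C cont=0 payload=0x4C=76: acc |= 76<<7 -> acc=9760 shift=14 [end]
Varint 5: bytes[10:12] = A0 4C -> value 9760 (2 byte(s))
  byte[12]=0x9D cont=1 payload=0x1D=29: acc |= 29<<0 -> acc=29 shift=7
  byte[13]=0xF0 cont=1 payload=0x70=112: acc |= 112<<7 -> acc=14365 shift=14
  byte[14]=0x52 cont=0 payload=0x52=82: acc |= 82<<14 -> acc=1357853 shift=21 [end]
Varint 6: bytes[12:15] = 9D F0 52 -> value 1357853 (3 byte(s))

Answer: 5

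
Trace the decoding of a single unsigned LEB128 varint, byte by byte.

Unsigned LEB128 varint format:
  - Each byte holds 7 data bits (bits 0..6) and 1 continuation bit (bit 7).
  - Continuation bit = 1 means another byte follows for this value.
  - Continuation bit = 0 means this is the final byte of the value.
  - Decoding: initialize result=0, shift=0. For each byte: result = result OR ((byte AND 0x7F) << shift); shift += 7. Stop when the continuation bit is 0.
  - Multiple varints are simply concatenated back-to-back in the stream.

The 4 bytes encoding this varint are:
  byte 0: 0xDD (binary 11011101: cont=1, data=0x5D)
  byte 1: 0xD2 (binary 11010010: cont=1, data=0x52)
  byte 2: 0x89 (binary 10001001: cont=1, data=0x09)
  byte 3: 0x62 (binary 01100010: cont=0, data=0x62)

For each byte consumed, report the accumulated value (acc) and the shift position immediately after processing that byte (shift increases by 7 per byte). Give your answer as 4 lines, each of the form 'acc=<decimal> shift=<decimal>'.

byte 0=0xDD: payload=0x5D=93, contrib = 93<<0 = 93; acc -> 93, shift -> 7
byte 1=0xD2: payload=0x52=82, contrib = 82<<7 = 10496; acc -> 10589, shift -> 14
byte 2=0x89: payload=0x09=9, contrib = 9<<14 = 147456; acc -> 158045, shift -> 21
byte 3=0x62: payload=0x62=98, contrib = 98<<21 = 205520896; acc -> 205678941, shift -> 28

Answer: acc=93 shift=7
acc=10589 shift=14
acc=158045 shift=21
acc=205678941 shift=28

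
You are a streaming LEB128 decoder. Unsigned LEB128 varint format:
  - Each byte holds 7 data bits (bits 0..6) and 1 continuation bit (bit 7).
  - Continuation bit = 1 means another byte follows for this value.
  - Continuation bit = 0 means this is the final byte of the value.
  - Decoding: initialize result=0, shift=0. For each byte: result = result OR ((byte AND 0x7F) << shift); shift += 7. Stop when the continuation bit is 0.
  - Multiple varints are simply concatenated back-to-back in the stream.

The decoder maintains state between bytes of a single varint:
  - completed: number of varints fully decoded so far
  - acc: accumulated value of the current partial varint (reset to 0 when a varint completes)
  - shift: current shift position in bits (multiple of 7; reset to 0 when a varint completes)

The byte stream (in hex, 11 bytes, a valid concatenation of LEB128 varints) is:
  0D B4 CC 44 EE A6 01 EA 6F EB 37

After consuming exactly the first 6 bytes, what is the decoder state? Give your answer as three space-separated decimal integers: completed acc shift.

Answer: 2 4974 14

Derivation:
byte[0]=0x0D cont=0 payload=0x0D: varint #1 complete (value=13); reset -> completed=1 acc=0 shift=0
byte[1]=0xB4 cont=1 payload=0x34: acc |= 52<<0 -> completed=1 acc=52 shift=7
byte[2]=0xCC cont=1 payload=0x4C: acc |= 76<<7 -> completed=1 acc=9780 shift=14
byte[3]=0x44 cont=0 payload=0x44: varint #2 complete (value=1123892); reset -> completed=2 acc=0 shift=0
byte[4]=0xEE cont=1 payload=0x6E: acc |= 110<<0 -> completed=2 acc=110 shift=7
byte[5]=0xA6 cont=1 payload=0x26: acc |= 38<<7 -> completed=2 acc=4974 shift=14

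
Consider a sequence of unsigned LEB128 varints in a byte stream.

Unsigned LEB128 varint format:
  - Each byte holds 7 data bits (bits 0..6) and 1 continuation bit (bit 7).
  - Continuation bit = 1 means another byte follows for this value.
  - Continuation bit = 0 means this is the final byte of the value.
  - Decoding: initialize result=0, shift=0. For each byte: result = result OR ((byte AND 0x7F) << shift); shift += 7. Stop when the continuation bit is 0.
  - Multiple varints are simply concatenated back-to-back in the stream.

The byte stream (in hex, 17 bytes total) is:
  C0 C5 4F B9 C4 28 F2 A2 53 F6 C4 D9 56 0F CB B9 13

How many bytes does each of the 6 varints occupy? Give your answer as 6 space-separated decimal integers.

  byte[0]=0xC0 cont=1 payload=0x40=64: acc |= 64<<0 -> acc=64 shift=7
  byte[1]=0xC5 cont=1 payload=0x45=69: acc |= 69<<7 -> acc=8896 shift=14
  byte[2]=0x4F cont=0 payload=0x4F=79: acc |= 79<<14 -> acc=1303232 shift=21 [end]
Varint 1: bytes[0:3] = C0 C5 4F -> value 1303232 (3 byte(s))
  byte[3]=0xB9 cont=1 payload=0x39=57: acc |= 57<<0 -> acc=57 shift=7
  byte[4]=0xC4 cont=1 payload=0x44=68: acc |= 68<<7 -> acc=8761 shift=14
  byte[5]=0x28 cont=0 payload=0x28=40: acc |= 40<<14 -> acc=664121 shift=21 [end]
Varint 2: bytes[3:6] = B9 C4 28 -> value 664121 (3 byte(s))
  byte[6]=0xF2 cont=1 payload=0x72=114: acc |= 114<<0 -> acc=114 shift=7
  byte[7]=0xA2 cont=1 payload=0x22=34: acc |= 34<<7 -> acc=4466 shift=14
  byte[8]=0x53 cont=0 payload=0x53=83: acc |= 83<<14 -> acc=1364338 shift=21 [end]
Varint 3: bytes[6:9] = F2 A2 53 -> value 1364338 (3 byte(s))
  byte[9]=0xF6 cont=1 payload=0x76=118: acc |= 118<<0 -> acc=118 shift=7
  byte[10]=0xC4 cont=1 payload=0x44=68: acc |= 68<<7 -> acc=8822 shift=14
  byte[11]=0xD9 cont=1 payload=0x59=89: acc |= 89<<14 -> acc=1466998 shift=21
  byte[12]=0x56 cont=0 payload=0x56=86: acc |= 86<<21 -> acc=181822070 shift=28 [end]
Varint 4: bytes[9:13] = F6 C4 D9 56 -> value 181822070 (4 byte(s))
  byte[13]=0x0F cont=0 payload=0x0F=15: acc |= 15<<0 -> acc=15 shift=7 [end]
Varint 5: bytes[13:14] = 0F -> value 15 (1 byte(s))
  byte[14]=0xCB cont=1 payload=0x4B=75: acc |= 75<<0 -> acc=75 shift=7
  byte[15]=0xB9 cont=1 payload=0x39=57: acc |= 57<<7 -> acc=7371 shift=14
  byte[16]=0x13 cont=0 payload=0x13=19: acc |= 19<<14 -> acc=318667 shift=21 [end]
Varint 6: bytes[14:17] = CB B9 13 -> value 318667 (3 byte(s))

Answer: 3 3 3 4 1 3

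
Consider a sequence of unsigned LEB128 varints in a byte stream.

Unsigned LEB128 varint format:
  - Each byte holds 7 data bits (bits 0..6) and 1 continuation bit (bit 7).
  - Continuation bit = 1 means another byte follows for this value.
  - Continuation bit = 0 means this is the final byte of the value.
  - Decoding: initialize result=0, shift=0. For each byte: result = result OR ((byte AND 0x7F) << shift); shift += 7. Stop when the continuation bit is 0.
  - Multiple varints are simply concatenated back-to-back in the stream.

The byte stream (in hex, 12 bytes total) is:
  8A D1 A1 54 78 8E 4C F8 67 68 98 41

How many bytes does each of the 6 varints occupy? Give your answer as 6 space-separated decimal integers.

Answer: 4 1 2 2 1 2

Derivation:
  byte[0]=0x8A cont=1 payload=0x0A=10: acc |= 10<<0 -> acc=10 shift=7
  byte[1]=0xD1 cont=1 payload=0x51=81: acc |= 81<<7 -> acc=10378 shift=14
  byte[2]=0xA1 cont=1 payload=0x21=33: acc |= 33<<14 -> acc=551050 shift=21
  byte[3]=0x54 cont=0 payload=0x54=84: acc |= 84<<21 -> acc=176711818 shift=28 [end]
Varint 1: bytes[0:4] = 8A D1 A1 54 -> value 176711818 (4 byte(s))
  byte[4]=0x78 cont=0 payload=0x78=120: acc |= 120<<0 -> acc=120 shift=7 [end]
Varint 2: bytes[4:5] = 78 -> value 120 (1 byte(s))
  byte[5]=0x8E cont=1 payload=0x0E=14: acc |= 14<<0 -> acc=14 shift=7
  byte[6]=0x4C cont=0 payload=0x4C=76: acc |= 76<<7 -> acc=9742 shift=14 [end]
Varint 3: bytes[5:7] = 8E 4C -> value 9742 (2 byte(s))
  byte[7]=0xF8 cont=1 payload=0x78=120: acc |= 120<<0 -> acc=120 shift=7
  byte[8]=0x67 cont=0 payload=0x67=103: acc |= 103<<7 -> acc=13304 shift=14 [end]
Varint 4: bytes[7:9] = F8 67 -> value 13304 (2 byte(s))
  byte[9]=0x68 cont=0 payload=0x68=104: acc |= 104<<0 -> acc=104 shift=7 [end]
Varint 5: bytes[9:10] = 68 -> value 104 (1 byte(s))
  byte[10]=0x98 cont=1 payload=0x18=24: acc |= 24<<0 -> acc=24 shift=7
  byte[11]=0x41 cont=0 payload=0x41=65: acc |= 65<<7 -> acc=8344 shift=14 [end]
Varint 6: bytes[10:12] = 98 41 -> value 8344 (2 byte(s))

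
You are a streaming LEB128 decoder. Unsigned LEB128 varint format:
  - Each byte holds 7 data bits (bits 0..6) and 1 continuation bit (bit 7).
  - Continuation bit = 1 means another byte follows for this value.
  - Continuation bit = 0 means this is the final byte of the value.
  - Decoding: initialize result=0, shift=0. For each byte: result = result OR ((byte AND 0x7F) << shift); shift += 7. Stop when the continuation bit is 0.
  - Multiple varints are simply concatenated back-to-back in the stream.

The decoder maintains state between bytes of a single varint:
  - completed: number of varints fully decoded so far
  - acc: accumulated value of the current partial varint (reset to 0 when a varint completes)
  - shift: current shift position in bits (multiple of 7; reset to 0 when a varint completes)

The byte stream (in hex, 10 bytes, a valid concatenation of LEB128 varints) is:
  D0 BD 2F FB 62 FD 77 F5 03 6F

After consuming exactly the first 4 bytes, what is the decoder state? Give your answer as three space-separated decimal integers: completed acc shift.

Answer: 1 123 7

Derivation:
byte[0]=0xD0 cont=1 payload=0x50: acc |= 80<<0 -> completed=0 acc=80 shift=7
byte[1]=0xBD cont=1 payload=0x3D: acc |= 61<<7 -> completed=0 acc=7888 shift=14
byte[2]=0x2F cont=0 payload=0x2F: varint #1 complete (value=777936); reset -> completed=1 acc=0 shift=0
byte[3]=0xFB cont=1 payload=0x7B: acc |= 123<<0 -> completed=1 acc=123 shift=7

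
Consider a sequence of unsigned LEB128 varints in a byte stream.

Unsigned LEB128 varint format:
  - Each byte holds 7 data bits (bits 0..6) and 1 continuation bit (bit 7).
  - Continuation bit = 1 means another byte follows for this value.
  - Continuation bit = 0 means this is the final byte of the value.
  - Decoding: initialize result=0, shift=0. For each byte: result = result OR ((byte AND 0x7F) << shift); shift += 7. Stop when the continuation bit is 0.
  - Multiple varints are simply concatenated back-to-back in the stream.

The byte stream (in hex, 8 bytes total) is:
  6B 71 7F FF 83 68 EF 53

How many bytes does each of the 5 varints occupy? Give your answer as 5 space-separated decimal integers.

Answer: 1 1 1 3 2

Derivation:
  byte[0]=0x6B cont=0 payload=0x6B=107: acc |= 107<<0 -> acc=107 shift=7 [end]
Varint 1: bytes[0:1] = 6B -> value 107 (1 byte(s))
  byte[1]=0x71 cont=0 payload=0x71=113: acc |= 113<<0 -> acc=113 shift=7 [end]
Varint 2: bytes[1:2] = 71 -> value 113 (1 byte(s))
  byte[2]=0x7F cont=0 payload=0x7F=127: acc |= 127<<0 -> acc=127 shift=7 [end]
Varint 3: bytes[2:3] = 7F -> value 127 (1 byte(s))
  byte[3]=0xFF cont=1 payload=0x7F=127: acc |= 127<<0 -> acc=127 shift=7
  byte[4]=0x83 cont=1 payload=0x03=3: acc |= 3<<7 -> acc=511 shift=14
  byte[5]=0x68 cont=0 payload=0x68=104: acc |= 104<<14 -> acc=1704447 shift=21 [end]
Varint 4: bytes[3:6] = FF 83 68 -> value 1704447 (3 byte(s))
  byte[6]=0xEF cont=1 payload=0x6F=111: acc |= 111<<0 -> acc=111 shift=7
  byte[7]=0x53 cont=0 payload=0x53=83: acc |= 83<<7 -> acc=10735 shift=14 [end]
Varint 5: bytes[6:8] = EF 53 -> value 10735 (2 byte(s))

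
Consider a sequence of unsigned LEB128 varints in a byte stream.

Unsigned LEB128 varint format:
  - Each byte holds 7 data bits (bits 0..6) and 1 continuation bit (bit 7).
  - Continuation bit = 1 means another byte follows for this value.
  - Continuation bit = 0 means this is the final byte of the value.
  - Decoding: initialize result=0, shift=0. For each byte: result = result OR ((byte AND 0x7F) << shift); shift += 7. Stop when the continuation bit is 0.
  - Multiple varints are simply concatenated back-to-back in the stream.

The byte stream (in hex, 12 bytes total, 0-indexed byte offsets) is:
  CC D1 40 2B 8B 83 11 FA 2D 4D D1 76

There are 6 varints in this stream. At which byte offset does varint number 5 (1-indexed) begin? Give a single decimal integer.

  byte[0]=0xCC cont=1 payload=0x4C=76: acc |= 76<<0 -> acc=76 shift=7
  byte[1]=0xD1 cont=1 payload=0x51=81: acc |= 81<<7 -> acc=10444 shift=14
  byte[2]=0x40 cont=0 payload=0x40=64: acc |= 64<<14 -> acc=1059020 shift=21 [end]
Varint 1: bytes[0:3] = CC D1 40 -> value 1059020 (3 byte(s))
  byte[3]=0x2B cont=0 payload=0x2B=43: acc |= 43<<0 -> acc=43 shift=7 [end]
Varint 2: bytes[3:4] = 2B -> value 43 (1 byte(s))
  byte[4]=0x8B cont=1 payload=0x0B=11: acc |= 11<<0 -> acc=11 shift=7
  byte[5]=0x83 cont=1 payload=0x03=3: acc |= 3<<7 -> acc=395 shift=14
  byte[6]=0x11 cont=0 payload=0x11=17: acc |= 17<<14 -> acc=278923 shift=21 [end]
Varint 3: bytes[4:7] = 8B 83 11 -> value 278923 (3 byte(s))
  byte[7]=0xFA cont=1 payload=0x7A=122: acc |= 122<<0 -> acc=122 shift=7
  byte[8]=0x2D cont=0 payload=0x2D=45: acc |= 45<<7 -> acc=5882 shift=14 [end]
Varint 4: bytes[7:9] = FA 2D -> value 5882 (2 byte(s))
  byte[9]=0x4D cont=0 payload=0x4D=77: acc |= 77<<0 -> acc=77 shift=7 [end]
Varint 5: bytes[9:10] = 4D -> value 77 (1 byte(s))
  byte[10]=0xD1 cont=1 payload=0x51=81: acc |= 81<<0 -> acc=81 shift=7
  byte[11]=0x76 cont=0 payload=0x76=118: acc |= 118<<7 -> acc=15185 shift=14 [end]
Varint 6: bytes[10:12] = D1 76 -> value 15185 (2 byte(s))

Answer: 9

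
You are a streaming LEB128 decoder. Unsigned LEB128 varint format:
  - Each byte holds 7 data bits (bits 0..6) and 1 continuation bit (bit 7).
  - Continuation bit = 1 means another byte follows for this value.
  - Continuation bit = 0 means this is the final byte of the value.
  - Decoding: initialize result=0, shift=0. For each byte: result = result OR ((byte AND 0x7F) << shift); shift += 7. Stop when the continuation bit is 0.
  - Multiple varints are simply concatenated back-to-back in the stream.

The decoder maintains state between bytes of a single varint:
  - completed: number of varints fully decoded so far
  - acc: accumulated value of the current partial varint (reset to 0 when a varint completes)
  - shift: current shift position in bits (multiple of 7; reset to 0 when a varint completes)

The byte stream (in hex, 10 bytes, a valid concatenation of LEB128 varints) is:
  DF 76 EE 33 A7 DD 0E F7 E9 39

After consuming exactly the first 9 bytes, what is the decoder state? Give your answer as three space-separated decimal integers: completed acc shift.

Answer: 3 13559 14

Derivation:
byte[0]=0xDF cont=1 payload=0x5F: acc |= 95<<0 -> completed=0 acc=95 shift=7
byte[1]=0x76 cont=0 payload=0x76: varint #1 complete (value=15199); reset -> completed=1 acc=0 shift=0
byte[2]=0xEE cont=1 payload=0x6E: acc |= 110<<0 -> completed=1 acc=110 shift=7
byte[3]=0x33 cont=0 payload=0x33: varint #2 complete (value=6638); reset -> completed=2 acc=0 shift=0
byte[4]=0xA7 cont=1 payload=0x27: acc |= 39<<0 -> completed=2 acc=39 shift=7
byte[5]=0xDD cont=1 payload=0x5D: acc |= 93<<7 -> completed=2 acc=11943 shift=14
byte[6]=0x0E cont=0 payload=0x0E: varint #3 complete (value=241319); reset -> completed=3 acc=0 shift=0
byte[7]=0xF7 cont=1 payload=0x77: acc |= 119<<0 -> completed=3 acc=119 shift=7
byte[8]=0xE9 cont=1 payload=0x69: acc |= 105<<7 -> completed=3 acc=13559 shift=14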